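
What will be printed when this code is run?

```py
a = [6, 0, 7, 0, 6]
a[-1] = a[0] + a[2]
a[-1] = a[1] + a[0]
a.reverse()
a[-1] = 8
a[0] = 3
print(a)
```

a[-1] = a[0]+a[2] = 6+7 = 13 → [6, 0, 7, 0, 13]
a[-1] = a[1]+a[0] = 0+6 = 6 → [6, 0, 7, 0, 6]
reverse → [6, 0, 7, 0, 6]
a[-1] = 8 → [6, 0, 7, 0, 8]
a[0] = 3 → [3, 0, 7, 0, 8]

[3, 0, 7, 0, 8]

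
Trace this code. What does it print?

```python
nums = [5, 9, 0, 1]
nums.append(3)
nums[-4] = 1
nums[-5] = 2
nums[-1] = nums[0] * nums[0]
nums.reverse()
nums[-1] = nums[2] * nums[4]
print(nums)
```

append 3 → [5, 9, 0, 1, 3]
nums[-4] = 1 → [5, 1, 0, 1, 3]
nums[-5] = 2 → [2, 1, 0, 1, 3]
nums[-1] = nums[0]*nums[0] = 2*2 = 4 → [2, 1, 0, 1, 4]
reverse → [4, 1, 0, 1, 2]
nums[-1] = nums[2]*nums[4] = 0*2 = 0 → [4, 1, 0, 1, 0]

[4, 1, 0, 1, 0]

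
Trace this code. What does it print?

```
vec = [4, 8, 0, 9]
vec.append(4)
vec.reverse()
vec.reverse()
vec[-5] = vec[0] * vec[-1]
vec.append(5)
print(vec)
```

append 4 → [4, 8, 0, 9, 4]
reverse → [4, 9, 0, 8, 4]
reverse → [4, 8, 0, 9, 4]
vec[-5] = vec[0]*vec[-1] = 4*4 = 16 → [16, 8, 0, 9, 4]
append 5 → [16, 8, 0, 9, 4, 5]

[16, 8, 0, 9, 4, 5]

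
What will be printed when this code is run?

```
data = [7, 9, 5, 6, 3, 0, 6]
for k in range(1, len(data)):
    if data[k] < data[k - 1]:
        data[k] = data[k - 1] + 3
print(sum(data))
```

k=1: 9>=7, unchanged → [7, 9, 5, 6, 3, 0, 6]
k=2: 5<9, data[2] = 9+3 = 12 → [7, 9, 12, 6, 3, 0, 6]
k=3: 6<12, data[3] = 12+3 = 15 → [7, 9, 12, 15, 3, 0, 6]
k=4: 3<15, data[4] = 15+3 = 18 → [7, 9, 12, 15, 18, 0, 6]
k=5: 0<18, data[5] = 18+3 = 21 → [7, 9, 12, 15, 18, 21, 6]
k=6: 6<21, data[6] = 21+3 = 24 → [7, 9, 12, 15, 18, 21, 24]
sum = 106

106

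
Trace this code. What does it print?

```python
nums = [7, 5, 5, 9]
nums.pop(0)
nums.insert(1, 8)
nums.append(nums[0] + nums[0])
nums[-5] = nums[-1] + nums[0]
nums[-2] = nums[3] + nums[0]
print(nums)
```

[15, 8, 5, 24, 10]

pop(0) removes 7 → [5, 5, 9]
insert 8 at 1 → [5, 8, 5, 9]
append nums[0]+nums[0] = 5+5 = 10 → [5, 8, 5, 9, 10]
nums[-5] = nums[-1]+nums[0] = 10+5 = 15 → [15, 8, 5, 9, 10]
nums[-2] = nums[3]+nums[0] = 9+15 = 24 → [15, 8, 5, 24, 10]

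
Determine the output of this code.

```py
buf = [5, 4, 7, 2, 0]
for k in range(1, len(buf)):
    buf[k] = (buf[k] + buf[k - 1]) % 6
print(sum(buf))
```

12

k=1: buf[1] = (4+5)%6 = 3 → [5, 3, 7, 2, 0]
k=2: buf[2] = (7+3)%6 = 4 → [5, 3, 4, 2, 0]
k=3: buf[3] = (2+4)%6 = 0 → [5, 3, 4, 0, 0]
k=4: buf[4] = (0+0)%6 = 0 → [5, 3, 4, 0, 0]
sum = 12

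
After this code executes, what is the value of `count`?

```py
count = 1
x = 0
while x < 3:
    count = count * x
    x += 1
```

0

x=0: count = 1*0 = 0
x=1: count = 0*1 = 0
x=2: count = 0*2 = 0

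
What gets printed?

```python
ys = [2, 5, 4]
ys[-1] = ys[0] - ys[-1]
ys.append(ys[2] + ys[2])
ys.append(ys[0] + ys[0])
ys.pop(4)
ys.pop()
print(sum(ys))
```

5

ys[-1] = ys[0]-ys[-1] = 2-4 = -2 → [2, 5, -2]
append ys[2]+ys[2] = (-2)+(-2) = -4 → [2, 5, -2, -4]
append ys[0]+ys[0] = 2+2 = 4 → [2, 5, -2, -4, 4]
pop(4) removes 4 → [2, 5, -2, -4]
pop() removes -4 → [2, 5, -2]
sum = 5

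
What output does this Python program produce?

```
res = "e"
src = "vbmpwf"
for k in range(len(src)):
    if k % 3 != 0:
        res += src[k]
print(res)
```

ebmwf

k=0: skip
k=1: add 'b' → 'eb'
k=2: add 'm' → 'ebm'
k=3: skip
k=4: add 'w' → 'ebmw'
k=5: add 'f' → 'ebmwf'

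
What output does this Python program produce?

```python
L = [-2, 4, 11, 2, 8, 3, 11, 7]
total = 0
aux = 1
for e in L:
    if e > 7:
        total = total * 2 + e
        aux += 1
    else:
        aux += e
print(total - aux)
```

53

e=-2: not >7; aux=-1
e=4: not >7; aux=3
e=11: >7, total = 0*2+11 = 11; aux=4
e=2: not >7; aux=6
e=8: >7, total = 11*2+8 = 30; aux=7
e=3: not >7; aux=10
e=11: >7, total = 30*2+11 = 71; aux=11
e=7: not >7; aux=18
total-aux = 71-18 = 53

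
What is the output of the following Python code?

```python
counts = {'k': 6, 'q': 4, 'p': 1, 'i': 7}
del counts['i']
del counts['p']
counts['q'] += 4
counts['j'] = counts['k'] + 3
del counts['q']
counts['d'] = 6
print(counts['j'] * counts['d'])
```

54

del 'i' → {'k': 6, 'q': 4, 'p': 1}
del 'p' → {'k': 6, 'q': 4}
counts['q'] = 4+4 = 8 → {'k': 6, 'q': 8}
counts['j'] = counts['k']+3 = 9 → {'k': 6, 'q': 8, 'j': 9}
del 'q' → {'k': 6, 'j': 9}
counts['d'] = 6 → {'k': 6, 'j': 9, 'd': 6}
counts['j']*counts['d'] = 9*6 = 54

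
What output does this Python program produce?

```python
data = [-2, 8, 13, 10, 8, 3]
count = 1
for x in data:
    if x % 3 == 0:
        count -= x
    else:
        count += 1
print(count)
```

3

x=-2: not %3==0, count = 1+1 = 2
x=8: not %3==0, count = 2+1 = 3
x=13: not %3==0, count = 3+1 = 4
x=10: not %3==0, count = 4+1 = 5
x=8: not %3==0, count = 5+1 = 6
x=3: %3==0, count = 6-3 = 3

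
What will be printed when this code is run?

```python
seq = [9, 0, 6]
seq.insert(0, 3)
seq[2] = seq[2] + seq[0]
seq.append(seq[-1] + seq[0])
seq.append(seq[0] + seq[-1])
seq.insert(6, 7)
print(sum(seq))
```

49

insert 3 at 0 → [3, 9, 0, 6]
seq[2] = seq[2]+seq[0] = 0+3 = 3 → [3, 9, 3, 6]
append seq[-1]+seq[0] = 6+3 = 9 → [3, 9, 3, 6, 9]
append seq[0]+seq[-1] = 3+9 = 12 → [3, 9, 3, 6, 9, 12]
insert 7 at 6 → [3, 9, 3, 6, 9, 12, 7]
sum = 49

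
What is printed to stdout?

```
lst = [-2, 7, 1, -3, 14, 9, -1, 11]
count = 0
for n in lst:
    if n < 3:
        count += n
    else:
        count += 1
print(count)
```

-1

n=-2: <3, count = 0+(-2) = -2
n=7: not <3, count = (-2)+1 = -1
n=1: <3, count = (-1)+1 = 0
n=-3: <3, count = 0+(-3) = -3
n=14: not <3, count = (-3)+1 = -2
n=9: not <3, count = (-2)+1 = -1
n=-1: <3, count = (-1)+(-1) = -2
n=11: not <3, count = (-2)+1 = -1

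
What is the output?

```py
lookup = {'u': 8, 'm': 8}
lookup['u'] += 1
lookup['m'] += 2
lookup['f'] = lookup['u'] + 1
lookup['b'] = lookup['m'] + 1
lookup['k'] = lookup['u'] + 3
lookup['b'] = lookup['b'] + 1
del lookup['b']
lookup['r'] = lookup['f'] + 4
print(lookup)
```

lookup['u'] = 8+1 = 9 → {'u': 9, 'm': 8}
lookup['m'] = 8+2 = 10 → {'u': 9, 'm': 10}
lookup['f'] = lookup['u']+1 = 10 → {'u': 9, 'm': 10, 'f': 10}
lookup['b'] = lookup['m']+1 = 11 → {'u': 9, 'm': 10, 'f': 10, 'b': 11}
lookup['k'] = lookup['u']+3 = 12 → {'u': 9, 'm': 10, 'f': 10, 'b': 11, 'k': 12}
lookup['b'] = lookup['b']+1 = 12 → {'u': 9, 'm': 10, 'f': 10, 'b': 12, 'k': 12}
del 'b' → {'u': 9, 'm': 10, 'f': 10, 'k': 12}
lookup['r'] = lookup['f']+4 = 14 → {'u': 9, 'm': 10, 'f': 10, 'k': 12, 'r': 14}

{'u': 9, 'm': 10, 'f': 10, 'k': 12, 'r': 14}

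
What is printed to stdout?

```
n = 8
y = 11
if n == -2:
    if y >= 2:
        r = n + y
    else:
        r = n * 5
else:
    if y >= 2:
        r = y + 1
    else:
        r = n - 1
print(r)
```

12

n=8, y=11
n == -2 is False; y >= 2 is True
→ r = y + 1 = 12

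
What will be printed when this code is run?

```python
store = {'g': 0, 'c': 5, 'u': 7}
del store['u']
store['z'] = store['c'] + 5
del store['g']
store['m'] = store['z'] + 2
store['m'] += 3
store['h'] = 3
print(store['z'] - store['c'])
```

del 'u' → {'g': 0, 'c': 5}
store['z'] = store['c']+5 = 10 → {'g': 0, 'c': 5, 'z': 10}
del 'g' → {'c': 5, 'z': 10}
store['m'] = store['z']+2 = 12 → {'c': 5, 'z': 10, 'm': 12}
store['m'] = 12+3 = 15 → {'c': 5, 'z': 10, 'm': 15}
store['h'] = 3 → {'c': 5, 'z': 10, 'm': 15, 'h': 3}
store['z']-store['c'] = 10-5 = 5

5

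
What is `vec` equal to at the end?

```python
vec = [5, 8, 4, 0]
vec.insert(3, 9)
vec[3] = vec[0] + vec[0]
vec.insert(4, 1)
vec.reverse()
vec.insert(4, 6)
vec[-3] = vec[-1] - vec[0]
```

[0, 1, 10, 4, 5, 8, 5]

insert 9 at 3 → [5, 8, 4, 9, 0]
vec[3] = vec[0]+vec[0] = 5+5 = 10 → [5, 8, 4, 10, 0]
insert 1 at 4 → [5, 8, 4, 10, 1, 0]
reverse → [0, 1, 10, 4, 8, 5]
insert 6 at 4 → [0, 1, 10, 4, 6, 8, 5]
vec[-3] = vec[-1]-vec[0] = 5-0 = 5 → [0, 1, 10, 4, 5, 8, 5]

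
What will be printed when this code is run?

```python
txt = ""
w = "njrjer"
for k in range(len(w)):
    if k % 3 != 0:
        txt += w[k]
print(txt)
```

k=0: skip
k=1: add 'j' → 'j'
k=2: add 'r' → 'jr'
k=3: skip
k=4: add 'e' → 'jre'
k=5: add 'r' → 'jrer'

jrer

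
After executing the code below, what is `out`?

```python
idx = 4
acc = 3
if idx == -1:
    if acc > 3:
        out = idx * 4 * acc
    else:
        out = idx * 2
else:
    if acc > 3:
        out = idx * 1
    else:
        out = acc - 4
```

idx=4, acc=3
idx == -1 is False; acc > 3 is False
→ out = acc - 4 = -1

-1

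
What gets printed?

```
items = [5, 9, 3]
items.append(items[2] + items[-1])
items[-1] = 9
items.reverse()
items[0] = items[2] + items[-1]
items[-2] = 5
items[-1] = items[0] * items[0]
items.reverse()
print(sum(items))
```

append items[2]+items[-1] = 3+3 = 6 → [5, 9, 3, 6]
items[-1] = 9 → [5, 9, 3, 9]
reverse → [9, 3, 9, 5]
items[0] = items[2]+items[-1] = 9+5 = 14 → [14, 3, 9, 5]
items[-2] = 5 → [14, 3, 5, 5]
items[-1] = items[0]*items[0] = 14*14 = 196 → [14, 3, 5, 196]
reverse → [196, 5, 3, 14]
sum = 218

218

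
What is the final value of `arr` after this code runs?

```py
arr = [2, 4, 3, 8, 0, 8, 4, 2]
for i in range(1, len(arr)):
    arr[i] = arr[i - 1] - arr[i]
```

[2, -2, -5, -13, -13, -21, -25, -27]

i=1: arr[1] = 2-4 = -2 → [2, -2, 3, 8, 0, 8, 4, 2]
i=2: arr[2] = (-2)-3 = -5 → [2, -2, -5, 8, 0, 8, 4, 2]
i=3: arr[3] = (-5)-8 = -13 → [2, -2, -5, -13, 0, 8, 4, 2]
i=4: arr[4] = (-13)-0 = -13 → [2, -2, -5, -13, -13, 8, 4, 2]
i=5: arr[5] = (-13)-8 = -21 → [2, -2, -5, -13, -13, -21, 4, 2]
i=6: arr[6] = (-21)-4 = -25 → [2, -2, -5, -13, -13, -21, -25, 2]
i=7: arr[7] = (-25)-2 = -27 → [2, -2, -5, -13, -13, -21, -25, -27]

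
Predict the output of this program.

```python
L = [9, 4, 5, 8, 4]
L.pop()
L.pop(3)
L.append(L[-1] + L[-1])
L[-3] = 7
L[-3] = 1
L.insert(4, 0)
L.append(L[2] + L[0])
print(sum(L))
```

pop() removes 4 → [9, 4, 5, 8]
pop(3) removes 8 → [9, 4, 5]
append L[-1]+L[-1] = 5+5 = 10 → [9, 4, 5, 10]
L[-3] = 7 → [9, 7, 5, 10]
L[-3] = 1 → [9, 1, 5, 10]
insert 0 at 4 → [9, 1, 5, 10, 0]
append L[2]+L[0] = 5+9 = 14 → [9, 1, 5, 10, 0, 14]
sum = 39

39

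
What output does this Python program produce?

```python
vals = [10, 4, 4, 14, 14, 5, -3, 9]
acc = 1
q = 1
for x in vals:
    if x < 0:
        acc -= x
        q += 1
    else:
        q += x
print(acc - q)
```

-58

x=10: not <0; q=11
x=4: not <0; q=15
x=4: not <0; q=19
x=14: not <0; q=33
x=14: not <0; q=47
x=5: not <0; q=52
x=-3: <0, acc = 1-(-3) = 4; q=53
x=9: not <0; q=62
acc-q = 4-62 = -58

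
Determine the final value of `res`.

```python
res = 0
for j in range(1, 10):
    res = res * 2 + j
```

j=1: res = 0*2+1 = 1
j=2: res = 1*2+2 = 4
j=3: res = 4*2+3 = 11
j=4: res = 11*2+4 = 26
j=5: res = 26*2+5 = 57
j=6: res = 57*2+6 = 120
j=7: res = 120*2+7 = 247
j=8: res = 247*2+8 = 502
j=9: res = 502*2+9 = 1013

1013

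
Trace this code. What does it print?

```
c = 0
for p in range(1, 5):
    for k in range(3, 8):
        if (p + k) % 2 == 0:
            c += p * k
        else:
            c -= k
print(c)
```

p=1,k=3: even sum, c = 0+3 = 3
p=1,k=4: odd sum, c = 3-4 = -1
p=1,k=5: even sum, c = (-1)+5 = 4
p=1,k=6: odd sum, c = 4-6 = -2
p=1,k=7: even sum, c = (-2)+7 = 5
p=2,k=3: odd sum, c = 5-3 = 2
p=2,k=4: even sum, c = 2+8 = 10
p=2,k=5: odd sum, c = 10-5 = 5
p=2,k=6: even sum, c = 5+12 = 17
p=2,k=7: odd sum, c = 17-7 = 10
p=3,k=3: even sum, c = 10+9 = 19
p=3,k=4: odd sum, c = 19-4 = 15
p=3,k=5: even sum, c = 15+15 = 30
p=3,k=6: odd sum, c = 30-6 = 24
p=3,k=7: even sum, c = 24+21 = 45
p=4,k=3: odd sum, c = 45-3 = 42
p=4,k=4: even sum, c = 42+16 = 58
p=4,k=5: odd sum, c = 58-5 = 53
p=4,k=6: even sum, c = 53+24 = 77
p=4,k=7: odd sum, c = 77-7 = 70

70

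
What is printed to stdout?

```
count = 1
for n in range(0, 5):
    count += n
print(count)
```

11

n=0: count = 1+0 = 1
n=1: count = 1+1 = 2
n=2: count = 2+2 = 4
n=3: count = 4+3 = 7
n=4: count = 7+4 = 11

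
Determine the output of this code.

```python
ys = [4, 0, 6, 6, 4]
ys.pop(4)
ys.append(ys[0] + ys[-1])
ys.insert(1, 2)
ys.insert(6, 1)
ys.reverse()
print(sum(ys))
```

pop(4) removes 4 → [4, 0, 6, 6]
append ys[0]+ys[-1] = 4+6 = 10 → [4, 0, 6, 6, 10]
insert 2 at 1 → [4, 2, 0, 6, 6, 10]
insert 1 at 6 → [4, 2, 0, 6, 6, 10, 1]
reverse → [1, 10, 6, 6, 0, 2, 4]
sum = 29

29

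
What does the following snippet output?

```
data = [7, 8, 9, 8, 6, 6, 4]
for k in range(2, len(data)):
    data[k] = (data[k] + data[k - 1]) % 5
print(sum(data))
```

k=2: data[2] = (9+8)%5 = 2 → [7, 8, 2, 8, 6, 6, 4]
k=3: data[3] = (8+2)%5 = 0 → [7, 8, 2, 0, 6, 6, 4]
k=4: data[4] = (6+0)%5 = 1 → [7, 8, 2, 0, 1, 6, 4]
k=5: data[5] = (6+1)%5 = 2 → [7, 8, 2, 0, 1, 2, 4]
k=6: data[6] = (4+2)%5 = 1 → [7, 8, 2, 0, 1, 2, 1]
sum = 21

21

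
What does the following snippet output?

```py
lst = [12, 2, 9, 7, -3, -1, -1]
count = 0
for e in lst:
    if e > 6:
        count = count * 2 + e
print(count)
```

e=12: >6, count = 0*2+12 = 12
e=2: not >6
e=9: >6, count = 12*2+9 = 33
e=7: >6, count = 33*2+7 = 73
e=-3: not >6
e=-1: not >6
e=-1: not >6

73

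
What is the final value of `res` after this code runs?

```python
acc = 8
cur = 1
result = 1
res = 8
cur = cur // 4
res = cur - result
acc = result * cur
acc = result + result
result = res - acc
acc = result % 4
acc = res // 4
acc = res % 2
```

-1

cur = 1//4 = 0
res = 0-1 = -1
acc = 1*0 = 0
acc = 1+1 = 2
result = (-1)-2 = -3
acc = (-3)%4 = 1
acc = (-1)//4 = -1
acc = (-1)%2 = 1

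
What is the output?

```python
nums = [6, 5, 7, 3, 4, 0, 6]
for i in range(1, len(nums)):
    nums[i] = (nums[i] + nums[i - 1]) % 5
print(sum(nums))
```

i=1: nums[1] = (5+6)%5 = 1 → [6, 1, 7, 3, 4, 0, 6]
i=2: nums[2] = (7+1)%5 = 3 → [6, 1, 3, 3, 4, 0, 6]
i=3: nums[3] = (3+3)%5 = 1 → [6, 1, 3, 1, 4, 0, 6]
i=4: nums[4] = (4+1)%5 = 0 → [6, 1, 3, 1, 0, 0, 6]
i=5: nums[5] = (0+0)%5 = 0 → [6, 1, 3, 1, 0, 0, 6]
i=6: nums[6] = (6+0)%5 = 1 → [6, 1, 3, 1, 0, 0, 1]
sum = 12

12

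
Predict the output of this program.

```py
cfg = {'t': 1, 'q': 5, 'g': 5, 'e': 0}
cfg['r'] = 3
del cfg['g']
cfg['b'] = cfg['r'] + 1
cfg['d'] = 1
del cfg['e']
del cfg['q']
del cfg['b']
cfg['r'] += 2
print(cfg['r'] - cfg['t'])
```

4

cfg['r'] = 3 → {'t': 1, 'q': 5, 'g': 5, 'e': 0, 'r': 3}
del 'g' → {'t': 1, 'q': 5, 'e': 0, 'r': 3}
cfg['b'] = cfg['r']+1 = 4 → {'t': 1, 'q': 5, 'e': 0, 'r': 3, 'b': 4}
cfg['d'] = 1 → {'t': 1, 'q': 5, 'e': 0, 'r': 3, 'b': 4, 'd': 1}
del 'e' → {'t': 1, 'q': 5, 'r': 3, 'b': 4, 'd': 1}
del 'q' → {'t': 1, 'r': 3, 'b': 4, 'd': 1}
del 'b' → {'t': 1, 'r': 3, 'd': 1}
cfg['r'] = 3+2 = 5 → {'t': 1, 'r': 5, 'd': 1}
cfg['r']-cfg['t'] = 5-1 = 4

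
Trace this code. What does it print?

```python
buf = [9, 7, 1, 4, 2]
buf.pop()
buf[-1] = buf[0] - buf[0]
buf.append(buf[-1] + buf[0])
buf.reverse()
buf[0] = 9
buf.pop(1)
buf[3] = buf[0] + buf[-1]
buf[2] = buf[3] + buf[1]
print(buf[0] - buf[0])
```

0

pop() removes 2 → [9, 7, 1, 4]
buf[-1] = buf[0]-buf[0] = 9-9 = 0 → [9, 7, 1, 0]
append buf[-1]+buf[0] = 0+9 = 9 → [9, 7, 1, 0, 9]
reverse → [9, 0, 1, 7, 9]
buf[0] = 9 → [9, 0, 1, 7, 9]
pop(1) removes 0 → [9, 1, 7, 9]
buf[3] = buf[0]+buf[-1] = 9+9 = 18 → [9, 1, 7, 18]
buf[2] = buf[3]+buf[1] = 18+1 = 19 → [9, 1, 19, 18]
buf[0]-buf[0] = 9-9 = 0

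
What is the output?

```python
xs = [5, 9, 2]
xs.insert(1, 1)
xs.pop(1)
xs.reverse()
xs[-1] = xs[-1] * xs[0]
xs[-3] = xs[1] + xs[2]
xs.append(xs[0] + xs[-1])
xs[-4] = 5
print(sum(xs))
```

insert 1 at 1 → [5, 1, 9, 2]
pop(1) removes 1 → [5, 9, 2]
reverse → [2, 9, 5]
xs[-1] = xs[-1]*xs[0] = 5*2 = 10 → [2, 9, 10]
xs[-3] = xs[1]+xs[2] = 9+10 = 19 → [19, 9, 10]
append xs[0]+xs[-1] = 19+10 = 29 → [19, 9, 10, 29]
xs[-4] = 5 → [5, 9, 10, 29]
sum = 53

53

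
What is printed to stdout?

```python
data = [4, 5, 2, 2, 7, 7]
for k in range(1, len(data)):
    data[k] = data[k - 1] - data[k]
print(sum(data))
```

-36

k=1: data[1] = 4-5 = -1 → [4, -1, 2, 2, 7, 7]
k=2: data[2] = (-1)-2 = -3 → [4, -1, -3, 2, 7, 7]
k=3: data[3] = (-3)-2 = -5 → [4, -1, -3, -5, 7, 7]
k=4: data[4] = (-5)-7 = -12 → [4, -1, -3, -5, -12, 7]
k=5: data[5] = (-12)-7 = -19 → [4, -1, -3, -5, -12, -19]
sum = -36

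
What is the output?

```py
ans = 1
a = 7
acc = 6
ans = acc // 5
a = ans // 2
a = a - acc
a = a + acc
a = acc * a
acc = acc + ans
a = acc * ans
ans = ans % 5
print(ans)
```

1

ans = 6//5 = 1
a = 1//2 = 0
a = 0-6 = -6
a = (-6)+6 = 0
a = 6*0 = 0
acc = 6+1 = 7
a = 7*1 = 7
ans = 1%5 = 1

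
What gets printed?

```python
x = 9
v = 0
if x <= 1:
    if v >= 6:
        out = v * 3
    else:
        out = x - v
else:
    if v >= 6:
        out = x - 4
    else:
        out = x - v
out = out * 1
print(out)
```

9

x=9, v=0
x <= 1 is False; v >= 6 is False
→ out = x - v = 9
out = 9*1 = 9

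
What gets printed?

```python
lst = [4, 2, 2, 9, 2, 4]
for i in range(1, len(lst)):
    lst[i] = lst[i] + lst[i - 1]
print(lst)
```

[4, 6, 8, 17, 19, 23]

i=1: lst[1] = 2+4 = 6 → [4, 6, 2, 9, 2, 4]
i=2: lst[2] = 2+6 = 8 → [4, 6, 8, 9, 2, 4]
i=3: lst[3] = 9+8 = 17 → [4, 6, 8, 17, 2, 4]
i=4: lst[4] = 2+17 = 19 → [4, 6, 8, 17, 19, 4]
i=5: lst[5] = 4+19 = 23 → [4, 6, 8, 17, 19, 23]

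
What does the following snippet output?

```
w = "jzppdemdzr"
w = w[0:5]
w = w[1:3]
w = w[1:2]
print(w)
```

slice [0:5] → 'jzppd'
slice [1:3] → 'zp'
slice [1:2] → 'p'

p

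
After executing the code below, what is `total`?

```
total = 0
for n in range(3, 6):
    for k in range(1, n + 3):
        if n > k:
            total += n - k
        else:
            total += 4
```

55

n=3,k=1: 3>1, total = 0+2 = 2
n=3,k=2: 3>2, total = 2+1 = 3
n=3,k=3: not 3>3, total = 3+4 = 7
n=3,k=4: not 3>4, total = 7+4 = 11
n=3,k=5: not 3>5, total = 11+4 = 15
n=4,k=1: 4>1, total = 15+3 = 18
n=4,k=2: 4>2, total = 18+2 = 20
n=4,k=3: 4>3, total = 20+1 = 21
n=4,k=4: not 4>4, total = 21+4 = 25
n=4,k=5: not 4>5, total = 25+4 = 29
n=4,k=6: not 4>6, total = 29+4 = 33
n=5,k=1: 5>1, total = 33+4 = 37
n=5,k=2: 5>2, total = 37+3 = 40
n=5,k=3: 5>3, total = 40+2 = 42
n=5,k=4: 5>4, total = 42+1 = 43
n=5,k=5: not 5>5, total = 43+4 = 47
n=5,k=6: not 5>6, total = 47+4 = 51
n=5,k=7: not 5>7, total = 51+4 = 55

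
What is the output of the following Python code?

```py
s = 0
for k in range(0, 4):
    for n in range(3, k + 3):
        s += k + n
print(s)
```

36

k=1,n=3: s = 0+4 = 4
k=2,n=3: s = 4+5 = 9
k=2,n=4: s = 9+6 = 15
k=3,n=3: s = 15+6 = 21
k=3,n=4: s = 21+7 = 28
k=3,n=5: s = 28+8 = 36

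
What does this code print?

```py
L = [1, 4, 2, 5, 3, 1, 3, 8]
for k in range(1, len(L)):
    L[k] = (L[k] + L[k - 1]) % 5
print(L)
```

k=1: L[1] = (4+1)%5 = 0 → [1, 0, 2, 5, 3, 1, 3, 8]
k=2: L[2] = (2+0)%5 = 2 → [1, 0, 2, 5, 3, 1, 3, 8]
k=3: L[3] = (5+2)%5 = 2 → [1, 0, 2, 2, 3, 1, 3, 8]
k=4: L[4] = (3+2)%5 = 0 → [1, 0, 2, 2, 0, 1, 3, 8]
k=5: L[5] = (1+0)%5 = 1 → [1, 0, 2, 2, 0, 1, 3, 8]
k=6: L[6] = (3+1)%5 = 4 → [1, 0, 2, 2, 0, 1, 4, 8]
k=7: L[7] = (8+4)%5 = 2 → [1, 0, 2, 2, 0, 1, 4, 2]

[1, 0, 2, 2, 0, 1, 4, 2]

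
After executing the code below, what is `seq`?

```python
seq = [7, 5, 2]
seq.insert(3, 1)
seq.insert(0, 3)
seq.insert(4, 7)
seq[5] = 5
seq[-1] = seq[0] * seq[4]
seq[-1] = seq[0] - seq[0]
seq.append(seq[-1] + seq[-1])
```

insert 1 at 3 → [7, 5, 2, 1]
insert 3 at 0 → [3, 7, 5, 2, 1]
insert 7 at 4 → [3, 7, 5, 2, 7, 1]
seq[5] = 5 → [3, 7, 5, 2, 7, 5]
seq[-1] = seq[0]*seq[4] = 3*7 = 21 → [3, 7, 5, 2, 7, 21]
seq[-1] = seq[0]-seq[0] = 3-3 = 0 → [3, 7, 5, 2, 7, 0]
append seq[-1]+seq[-1] = 0+0 = 0 → [3, 7, 5, 2, 7, 0, 0]

[3, 7, 5, 2, 7, 0, 0]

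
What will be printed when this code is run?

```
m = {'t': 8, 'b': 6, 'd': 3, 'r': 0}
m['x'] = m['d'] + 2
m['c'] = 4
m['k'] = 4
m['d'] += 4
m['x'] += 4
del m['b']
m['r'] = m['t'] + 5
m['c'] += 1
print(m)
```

{'t': 8, 'd': 7, 'r': 13, 'x': 9, 'c': 5, 'k': 4}

m['x'] = m['d']+2 = 5 → {'t': 8, 'b': 6, 'd': 3, 'r': 0, 'x': 5}
m['c'] = 4 → {'t': 8, 'b': 6, 'd': 3, 'r': 0, 'x': 5, 'c': 4}
m['k'] = 4 → {'t': 8, 'b': 6, 'd': 3, 'r': 0, 'x': 5, 'c': 4, 'k': 4}
m['d'] = 3+4 = 7 → {'t': 8, 'b': 6, 'd': 7, 'r': 0, 'x': 5, 'c': 4, 'k': 4}
m['x'] = 5+4 = 9 → {'t': 8, 'b': 6, 'd': 7, 'r': 0, 'x': 9, 'c': 4, 'k': 4}
del 'b' → {'t': 8, 'd': 7, 'r': 0, 'x': 9, 'c': 4, 'k': 4}
m['r'] = m['t']+5 = 13 → {'t': 8, 'd': 7, 'r': 13, 'x': 9, 'c': 4, 'k': 4}
m['c'] = 4+1 = 5 → {'t': 8, 'd': 7, 'r': 13, 'x': 9, 'c': 5, 'k': 4}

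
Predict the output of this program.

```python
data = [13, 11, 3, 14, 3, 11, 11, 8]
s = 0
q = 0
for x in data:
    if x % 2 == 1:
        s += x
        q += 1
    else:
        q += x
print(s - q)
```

24

x=13: odd, s = 0+13 = 13; q=1
x=11: odd, s = 13+11 = 24; q=2
x=3: odd, s = 24+3 = 27; q=3
x=14: not odd; q=17
x=3: odd, s = 27+3 = 30; q=18
x=11: odd, s = 30+11 = 41; q=19
x=11: odd, s = 41+11 = 52; q=20
x=8: not odd; q=28
s-q = 52-28 = 24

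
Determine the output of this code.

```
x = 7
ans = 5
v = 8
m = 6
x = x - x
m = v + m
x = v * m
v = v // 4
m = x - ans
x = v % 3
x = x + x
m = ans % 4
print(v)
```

x = 7-7 = 0
m = 8+6 = 14
x = 8*14 = 112
v = 8//4 = 2
m = 112-5 = 107
x = 2%3 = 2
x = 2+2 = 4
m = 5%4 = 1

2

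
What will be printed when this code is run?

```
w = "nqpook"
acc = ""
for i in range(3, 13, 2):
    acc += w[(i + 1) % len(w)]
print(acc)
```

onpon

i=3: add w[4]='o' → 'o'
i=5: add w[0]='n' → 'on'
i=7: add w[2]='p' → 'onp'
i=9: add w[4]='o' → 'onpo'
i=11: add w[0]='n' → 'onpon'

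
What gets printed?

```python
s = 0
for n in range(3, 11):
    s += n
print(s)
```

n=3: s = 0+3 = 3
n=4: s = 3+4 = 7
n=5: s = 7+5 = 12
n=6: s = 12+6 = 18
n=7: s = 18+7 = 25
n=8: s = 25+8 = 33
n=9: s = 33+9 = 42
n=10: s = 42+10 = 52

52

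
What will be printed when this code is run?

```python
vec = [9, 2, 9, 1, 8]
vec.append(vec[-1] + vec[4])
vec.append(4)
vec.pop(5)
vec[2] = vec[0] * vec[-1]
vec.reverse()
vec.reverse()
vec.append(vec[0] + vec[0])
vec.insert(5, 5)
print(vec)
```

append vec[-1]+vec[4] = 8+8 = 16 → [9, 2, 9, 1, 8, 16]
append 4 → [9, 2, 9, 1, 8, 16, 4]
pop(5) removes 16 → [9, 2, 9, 1, 8, 4]
vec[2] = vec[0]*vec[-1] = 9*4 = 36 → [9, 2, 36, 1, 8, 4]
reverse → [4, 8, 1, 36, 2, 9]
reverse → [9, 2, 36, 1, 8, 4]
append vec[0]+vec[0] = 9+9 = 18 → [9, 2, 36, 1, 8, 4, 18]
insert 5 at 5 → [9, 2, 36, 1, 8, 5, 4, 18]

[9, 2, 36, 1, 8, 5, 4, 18]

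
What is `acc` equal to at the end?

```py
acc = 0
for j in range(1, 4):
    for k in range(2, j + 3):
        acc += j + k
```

48

j=1,k=2: acc = 0+3 = 3
j=1,k=3: acc = 3+4 = 7
j=2,k=2: acc = 7+4 = 11
j=2,k=3: acc = 11+5 = 16
j=2,k=4: acc = 16+6 = 22
j=3,k=2: acc = 22+5 = 27
j=3,k=3: acc = 27+6 = 33
j=3,k=4: acc = 33+7 = 40
j=3,k=5: acc = 40+8 = 48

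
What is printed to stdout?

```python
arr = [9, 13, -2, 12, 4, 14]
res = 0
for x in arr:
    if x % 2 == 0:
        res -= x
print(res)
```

x=9: not even
x=13: not even
x=-2: even, res = 0-(-2) = 2
x=12: even, res = 2-12 = -10
x=4: even, res = (-10)-4 = -14
x=14: even, res = (-14)-14 = -28

-28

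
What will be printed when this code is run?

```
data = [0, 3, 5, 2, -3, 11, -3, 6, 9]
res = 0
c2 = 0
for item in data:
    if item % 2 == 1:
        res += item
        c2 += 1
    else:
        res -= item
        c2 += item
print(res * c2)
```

item=0: not odd, res = 0-0 = 0; c2=0
item=3: odd, res = 0+3 = 3; c2=1
item=5: odd, res = 3+5 = 8; c2=2
item=2: not odd, res = 8-2 = 6; c2=4
item=-3: odd, res = 6+(-3) = 3; c2=5
item=11: odd, res = 3+11 = 14; c2=6
item=-3: odd, res = 14+(-3) = 11; c2=7
item=6: not odd, res = 11-6 = 5; c2=13
item=9: odd, res = 5+9 = 14; c2=14
res*c2 = 14*14 = 196

196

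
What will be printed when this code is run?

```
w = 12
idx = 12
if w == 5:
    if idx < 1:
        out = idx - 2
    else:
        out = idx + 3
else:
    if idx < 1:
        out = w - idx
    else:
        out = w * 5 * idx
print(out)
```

w=12, idx=12
w == 5 is False; idx < 1 is False
→ out = w * 5 * idx = 720

720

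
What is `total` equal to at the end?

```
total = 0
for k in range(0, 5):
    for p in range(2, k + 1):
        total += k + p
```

k=2,p=2: total = 0+4 = 4
k=3,p=2: total = 4+5 = 9
k=3,p=3: total = 9+6 = 15
k=4,p=2: total = 15+6 = 21
k=4,p=3: total = 21+7 = 28
k=4,p=4: total = 28+8 = 36

36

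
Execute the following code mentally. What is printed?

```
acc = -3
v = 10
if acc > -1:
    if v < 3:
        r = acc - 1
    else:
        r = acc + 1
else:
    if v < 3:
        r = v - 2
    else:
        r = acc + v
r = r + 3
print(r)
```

10

acc=-3, v=10
acc > -1 is False; v < 3 is False
→ r = acc + v = 7
r = 7+3 = 10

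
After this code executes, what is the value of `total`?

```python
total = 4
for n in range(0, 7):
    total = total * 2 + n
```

632

n=0: total = 4*2+0 = 8
n=1: total = 8*2+1 = 17
n=2: total = 17*2+2 = 36
n=3: total = 36*2+3 = 75
n=4: total = 75*2+4 = 154
n=5: total = 154*2+5 = 313
n=6: total = 313*2+6 = 632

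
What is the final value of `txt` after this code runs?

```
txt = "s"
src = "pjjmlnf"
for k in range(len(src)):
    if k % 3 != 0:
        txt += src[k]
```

'sjjln'

k=0: skip
k=1: add 'j' → 'sj'
k=2: add 'j' → 'sjj'
k=3: skip
k=4: add 'l' → 'sjjl'
k=5: add 'n' → 'sjjln'
k=6: skip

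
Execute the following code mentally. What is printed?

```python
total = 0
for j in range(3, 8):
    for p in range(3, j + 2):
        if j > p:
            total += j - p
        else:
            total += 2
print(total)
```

j=3,p=3: not 3>3, total = 0+2 = 2
j=3,p=4: not 3>4, total = 2+2 = 4
j=4,p=3: 4>3, total = 4+1 = 5
j=4,p=4: not 4>4, total = 5+2 = 7
j=4,p=5: not 4>5, total = 7+2 = 9
j=5,p=3: 5>3, total = 9+2 = 11
j=5,p=4: 5>4, total = 11+1 = 12
j=5,p=5: not 5>5, total = 12+2 = 14
j=5,p=6: not 5>6, total = 14+2 = 16
j=6,p=3: 6>3, total = 16+3 = 19
j=6,p=4: 6>4, total = 19+2 = 21
j=6,p=5: 6>5, total = 21+1 = 22
j=6,p=6: not 6>6, total = 22+2 = 24
j=6,p=7: not 6>7, total = 24+2 = 26
j=7,p=3: 7>3, total = 26+4 = 30
j=7,p=4: 7>4, total = 30+3 = 33
j=7,p=5: 7>5, total = 33+2 = 35
j=7,p=6: 7>6, total = 35+1 = 36
j=7,p=7: not 7>7, total = 36+2 = 38
j=7,p=8: not 7>8, total = 38+2 = 40

40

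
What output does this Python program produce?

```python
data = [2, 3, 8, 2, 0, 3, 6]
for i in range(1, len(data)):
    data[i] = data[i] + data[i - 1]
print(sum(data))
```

i=1: data[1] = 3+2 = 5 → [2, 5, 8, 2, 0, 3, 6]
i=2: data[2] = 8+5 = 13 → [2, 5, 13, 2, 0, 3, 6]
i=3: data[3] = 2+13 = 15 → [2, 5, 13, 15, 0, 3, 6]
i=4: data[4] = 0+15 = 15 → [2, 5, 13, 15, 15, 3, 6]
i=5: data[5] = 3+15 = 18 → [2, 5, 13, 15, 15, 18, 6]
i=6: data[6] = 6+18 = 24 → [2, 5, 13, 15, 15, 18, 24]
sum = 92

92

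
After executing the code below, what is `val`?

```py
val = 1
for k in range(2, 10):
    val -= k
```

-43

k=2: val = 1-2 = -1
k=3: val = (-1)-3 = -4
k=4: val = (-4)-4 = -8
k=5: val = (-8)-5 = -13
k=6: val = (-13)-6 = -19
k=7: val = (-19)-7 = -26
k=8: val = (-26)-8 = -34
k=9: val = (-34)-9 = -43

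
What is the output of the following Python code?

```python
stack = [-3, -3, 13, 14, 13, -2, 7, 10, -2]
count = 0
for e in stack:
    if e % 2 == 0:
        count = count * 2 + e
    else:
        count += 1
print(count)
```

182

e=-3: not even, count = 0+1 = 1
e=-3: not even, count = 1+1 = 2
e=13: not even, count = 2+1 = 3
e=14: even, count = 3*2+14 = 20
e=13: not even, count = 20+1 = 21
e=-2: even, count = 21*2+(-2) = 40
e=7: not even, count = 40+1 = 41
e=10: even, count = 41*2+10 = 92
e=-2: even, count = 92*2+(-2) = 182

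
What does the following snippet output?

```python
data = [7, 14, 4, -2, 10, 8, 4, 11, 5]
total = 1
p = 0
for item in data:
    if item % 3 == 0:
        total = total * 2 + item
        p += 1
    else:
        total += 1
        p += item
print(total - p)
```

item=7: not %3==0, total = 1+1 = 2; p=7
item=14: not %3==0, total = 2+1 = 3; p=21
item=4: not %3==0, total = 3+1 = 4; p=25
item=-2: not %3==0, total = 4+1 = 5; p=23
item=10: not %3==0, total = 5+1 = 6; p=33
item=8: not %3==0, total = 6+1 = 7; p=41
item=4: not %3==0, total = 7+1 = 8; p=45
item=11: not %3==0, total = 8+1 = 9; p=56
item=5: not %3==0, total = 9+1 = 10; p=61
total-p = 10-61 = -51

-51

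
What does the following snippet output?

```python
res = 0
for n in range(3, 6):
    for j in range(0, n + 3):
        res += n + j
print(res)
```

n=3,j=0: res = 0+3 = 3
n=3,j=1: res = 3+4 = 7
n=3,j=2: res = 7+5 = 12
n=3,j=3: res = 12+6 = 18
n=3,j=4: res = 18+7 = 25
n=3,j=5: res = 25+8 = 33
n=4,j=0: res = 33+4 = 37
n=4,j=1: res = 37+5 = 42
n=4,j=2: res = 42+6 = 48
n=4,j=3: res = 48+7 = 55
n=4,j=4: res = 55+8 = 63
n=4,j=5: res = 63+9 = 72
n=4,j=6: res = 72+10 = 82
n=5,j=0: res = 82+5 = 87
n=5,j=1: res = 87+6 = 93
n=5,j=2: res = 93+7 = 100
n=5,j=3: res = 100+8 = 108
n=5,j=4: res = 108+9 = 117
n=5,j=5: res = 117+10 = 127
n=5,j=6: res = 127+11 = 138
n=5,j=7: res = 138+12 = 150

150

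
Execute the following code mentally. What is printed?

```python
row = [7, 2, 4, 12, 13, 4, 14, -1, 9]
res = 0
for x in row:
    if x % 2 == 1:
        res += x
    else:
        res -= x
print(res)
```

-8

x=7: odd, res = 0+7 = 7
x=2: not odd, res = 7-2 = 5
x=4: not odd, res = 5-4 = 1
x=12: not odd, res = 1-12 = -11
x=13: odd, res = (-11)+13 = 2
x=4: not odd, res = 2-4 = -2
x=14: not odd, res = (-2)-14 = -16
x=-1: odd, res = (-16)+(-1) = -17
x=9: odd, res = (-17)+9 = -8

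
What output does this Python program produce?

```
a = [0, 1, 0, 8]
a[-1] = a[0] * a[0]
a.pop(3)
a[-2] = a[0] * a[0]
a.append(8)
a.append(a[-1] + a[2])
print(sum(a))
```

a[-1] = a[0]*a[0] = 0*0 = 0 → [0, 1, 0, 0]
pop(3) removes 0 → [0, 1, 0]
a[-2] = a[0]*a[0] = 0*0 = 0 → [0, 0, 0]
append 8 → [0, 0, 0, 8]
append a[-1]+a[2] = 8+0 = 8 → [0, 0, 0, 8, 8]
sum = 16

16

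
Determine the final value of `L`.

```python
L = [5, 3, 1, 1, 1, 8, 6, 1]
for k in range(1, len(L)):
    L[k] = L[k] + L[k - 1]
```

k=1: L[1] = 3+5 = 8 → [5, 8, 1, 1, 1, 8, 6, 1]
k=2: L[2] = 1+8 = 9 → [5, 8, 9, 1, 1, 8, 6, 1]
k=3: L[3] = 1+9 = 10 → [5, 8, 9, 10, 1, 8, 6, 1]
k=4: L[4] = 1+10 = 11 → [5, 8, 9, 10, 11, 8, 6, 1]
k=5: L[5] = 8+11 = 19 → [5, 8, 9, 10, 11, 19, 6, 1]
k=6: L[6] = 6+19 = 25 → [5, 8, 9, 10, 11, 19, 25, 1]
k=7: L[7] = 1+25 = 26 → [5, 8, 9, 10, 11, 19, 25, 26]

[5, 8, 9, 10, 11, 19, 25, 26]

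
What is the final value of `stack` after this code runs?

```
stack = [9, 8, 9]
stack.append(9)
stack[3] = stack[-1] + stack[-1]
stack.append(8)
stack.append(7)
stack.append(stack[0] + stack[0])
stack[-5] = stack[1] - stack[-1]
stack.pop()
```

append 9 → [9, 8, 9, 9]
stack[3] = stack[-1]+stack[-1] = 9+9 = 18 → [9, 8, 9, 18]
append 8 → [9, 8, 9, 18, 8]
append 7 → [9, 8, 9, 18, 8, 7]
append stack[0]+stack[0] = 9+9 = 18 → [9, 8, 9, 18, 8, 7, 18]
stack[-5] = stack[1]-stack[-1] = 8-18 = -10 → [9, 8, -10, 18, 8, 7, 18]
pop() removes 18 → [9, 8, -10, 18, 8, 7]

[9, 8, -10, 18, 8, 7]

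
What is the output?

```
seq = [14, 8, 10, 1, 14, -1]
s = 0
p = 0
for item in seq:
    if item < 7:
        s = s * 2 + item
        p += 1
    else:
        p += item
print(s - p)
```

-47

item=14: not <7; p=14
item=8: not <7; p=22
item=10: not <7; p=32
item=1: <7, s = 0*2+1 = 1; p=33
item=14: not <7; p=47
item=-1: <7, s = 1*2+(-1) = 1; p=48
s-p = 1-48 = -47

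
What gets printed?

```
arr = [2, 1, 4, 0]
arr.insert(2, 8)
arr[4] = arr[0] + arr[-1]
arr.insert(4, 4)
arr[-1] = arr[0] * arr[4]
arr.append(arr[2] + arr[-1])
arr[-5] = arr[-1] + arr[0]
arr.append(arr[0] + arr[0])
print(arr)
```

[2, 1, 18, 4, 4, 8, 16, 4]

insert 8 at 2 → [2, 1, 8, 4, 0]
arr[4] = arr[0]+arr[-1] = 2+0 = 2 → [2, 1, 8, 4, 2]
insert 4 at 4 → [2, 1, 8, 4, 4, 2]
arr[-1] = arr[0]*arr[4] = 2*4 = 8 → [2, 1, 8, 4, 4, 8]
append arr[2]+arr[-1] = 8+8 = 16 → [2, 1, 8, 4, 4, 8, 16]
arr[-5] = arr[-1]+arr[0] = 16+2 = 18 → [2, 1, 18, 4, 4, 8, 16]
append arr[0]+arr[0] = 2+2 = 4 → [2, 1, 18, 4, 4, 8, 16, 4]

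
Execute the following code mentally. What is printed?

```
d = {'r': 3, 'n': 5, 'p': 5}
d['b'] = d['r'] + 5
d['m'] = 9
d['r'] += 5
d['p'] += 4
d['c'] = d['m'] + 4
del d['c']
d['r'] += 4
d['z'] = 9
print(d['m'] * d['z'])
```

d['b'] = d['r']+5 = 8 → {'r': 3, 'n': 5, 'p': 5, 'b': 8}
d['m'] = 9 → {'r': 3, 'n': 5, 'p': 5, 'b': 8, 'm': 9}
d['r'] = 3+5 = 8 → {'r': 8, 'n': 5, 'p': 5, 'b': 8, 'm': 9}
d['p'] = 5+4 = 9 → {'r': 8, 'n': 5, 'p': 9, 'b': 8, 'm': 9}
d['c'] = d['m']+4 = 13 → {'r': 8, 'n': 5, 'p': 9, 'b': 8, 'm': 9, 'c': 13}
del 'c' → {'r': 8, 'n': 5, 'p': 9, 'b': 8, 'm': 9}
d['r'] = 8+4 = 12 → {'r': 12, 'n': 5, 'p': 9, 'b': 8, 'm': 9}
d['z'] = 9 → {'r': 12, 'n': 5, 'p': 9, 'b': 8, 'm': 9, 'z': 9}
d['m']*d['z'] = 9*9 = 81

81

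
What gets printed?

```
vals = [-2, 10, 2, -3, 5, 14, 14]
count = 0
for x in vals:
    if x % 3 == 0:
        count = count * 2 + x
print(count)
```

x=-2: not %3==0
x=10: not %3==0
x=2: not %3==0
x=-3: %3==0, count = 0*2+(-3) = -3
x=5: not %3==0
x=14: not %3==0
x=14: not %3==0

-3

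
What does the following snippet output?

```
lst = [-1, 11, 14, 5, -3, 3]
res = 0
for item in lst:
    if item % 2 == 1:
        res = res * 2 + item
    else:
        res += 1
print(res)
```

97

item=-1: odd, res = 0*2+(-1) = -1
item=11: odd, res = (-1)*2+11 = 9
item=14: not odd, res = 9+1 = 10
item=5: odd, res = 10*2+5 = 25
item=-3: odd, res = 25*2+(-3) = 47
item=3: odd, res = 47*2+3 = 97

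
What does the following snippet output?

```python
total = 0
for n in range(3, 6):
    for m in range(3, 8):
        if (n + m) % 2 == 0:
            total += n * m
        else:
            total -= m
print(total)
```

125

n=3,m=3: even sum, total = 0+9 = 9
n=3,m=4: odd sum, total = 9-4 = 5
n=3,m=5: even sum, total = 5+15 = 20
n=3,m=6: odd sum, total = 20-6 = 14
n=3,m=7: even sum, total = 14+21 = 35
n=4,m=3: odd sum, total = 35-3 = 32
n=4,m=4: even sum, total = 32+16 = 48
n=4,m=5: odd sum, total = 48-5 = 43
n=4,m=6: even sum, total = 43+24 = 67
n=4,m=7: odd sum, total = 67-7 = 60
n=5,m=3: even sum, total = 60+15 = 75
n=5,m=4: odd sum, total = 75-4 = 71
n=5,m=5: even sum, total = 71+25 = 96
n=5,m=6: odd sum, total = 96-6 = 90
n=5,m=7: even sum, total = 90+35 = 125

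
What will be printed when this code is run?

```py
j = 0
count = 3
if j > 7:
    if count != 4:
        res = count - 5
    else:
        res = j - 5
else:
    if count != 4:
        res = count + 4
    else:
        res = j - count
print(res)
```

j=0, count=3
j > 7 is False; count != 4 is True
→ res = count + 4 = 7

7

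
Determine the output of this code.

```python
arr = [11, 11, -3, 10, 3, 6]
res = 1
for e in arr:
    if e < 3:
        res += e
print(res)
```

-2

e=11: not <3
e=11: not <3
e=-3: <3, res = 1+(-3) = -2
e=10: not <3
e=3: not <3
e=6: not <3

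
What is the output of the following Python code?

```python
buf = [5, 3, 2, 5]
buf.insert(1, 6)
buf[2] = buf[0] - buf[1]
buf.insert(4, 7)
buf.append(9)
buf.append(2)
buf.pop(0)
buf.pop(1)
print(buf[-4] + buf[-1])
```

insert 6 at 1 → [5, 6, 3, 2, 5]
buf[2] = buf[0]-buf[1] = 5-6 = -1 → [5, 6, -1, 2, 5]
insert 7 at 4 → [5, 6, -1, 2, 7, 5]
append 9 → [5, 6, -1, 2, 7, 5, 9]
append 2 → [5, 6, -1, 2, 7, 5, 9, 2]
pop(0) removes 5 → [6, -1, 2, 7, 5, 9, 2]
pop(1) removes -1 → [6, 2, 7, 5, 9, 2]
buf[-4]+buf[-1] = 7+2 = 9

9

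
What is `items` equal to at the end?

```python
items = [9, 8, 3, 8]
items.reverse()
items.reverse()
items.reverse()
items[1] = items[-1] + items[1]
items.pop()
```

[8, 12, 8]

reverse → [8, 3, 8, 9]
reverse → [9, 8, 3, 8]
reverse → [8, 3, 8, 9]
items[1] = items[-1]+items[1] = 9+3 = 12 → [8, 12, 8, 9]
pop() removes 9 → [8, 12, 8]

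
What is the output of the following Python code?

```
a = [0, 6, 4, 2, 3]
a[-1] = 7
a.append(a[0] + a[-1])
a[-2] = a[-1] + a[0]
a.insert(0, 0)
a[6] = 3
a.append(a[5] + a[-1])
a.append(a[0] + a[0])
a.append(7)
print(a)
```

a[-1] = 7 → [0, 6, 4, 2, 7]
append a[0]+a[-1] = 0+7 = 7 → [0, 6, 4, 2, 7, 7]
a[-2] = a[-1]+a[0] = 7+0 = 7 → [0, 6, 4, 2, 7, 7]
insert 0 at 0 → [0, 0, 6, 4, 2, 7, 7]
a[6] = 3 → [0, 0, 6, 4, 2, 7, 3]
append a[5]+a[-1] = 7+3 = 10 → [0, 0, 6, 4, 2, 7, 3, 10]
append a[0]+a[0] = 0+0 = 0 → [0, 0, 6, 4, 2, 7, 3, 10, 0]
append 7 → [0, 0, 6, 4, 2, 7, 3, 10, 0, 7]

[0, 0, 6, 4, 2, 7, 3, 10, 0, 7]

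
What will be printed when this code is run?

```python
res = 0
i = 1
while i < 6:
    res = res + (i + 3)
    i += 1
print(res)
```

30

i=1: res = 0+4 = 4
i=2: res = 4+5 = 9
i=3: res = 9+6 = 15
i=4: res = 15+7 = 22
i=5: res = 22+8 = 30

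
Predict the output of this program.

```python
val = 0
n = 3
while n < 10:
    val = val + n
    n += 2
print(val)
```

24

n=3: val = 0+3 = 3
n=5: val = 3+5 = 8
n=7: val = 8+7 = 15
n=9: val = 15+9 = 24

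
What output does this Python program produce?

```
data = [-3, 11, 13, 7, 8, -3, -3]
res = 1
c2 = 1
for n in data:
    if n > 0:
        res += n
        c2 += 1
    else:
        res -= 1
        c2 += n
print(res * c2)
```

-148

n=-3: not >0, res = 1-1 = 0; c2=-2
n=11: >0, res = 0+11 = 11; c2=-1
n=13: >0, res = 11+13 = 24; c2=0
n=7: >0, res = 24+7 = 31; c2=1
n=8: >0, res = 31+8 = 39; c2=2
n=-3: not >0, res = 39-1 = 38; c2=-1
n=-3: not >0, res = 38-1 = 37; c2=-4
res*c2 = 37*(-4) = -148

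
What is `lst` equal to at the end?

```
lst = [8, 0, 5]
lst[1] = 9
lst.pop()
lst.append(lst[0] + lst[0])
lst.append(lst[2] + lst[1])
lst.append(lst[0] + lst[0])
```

lst[1] = 9 → [8, 9, 5]
pop() removes 5 → [8, 9]
append lst[0]+lst[0] = 8+8 = 16 → [8, 9, 16]
append lst[2]+lst[1] = 16+9 = 25 → [8, 9, 16, 25]
append lst[0]+lst[0] = 8+8 = 16 → [8, 9, 16, 25, 16]

[8, 9, 16, 25, 16]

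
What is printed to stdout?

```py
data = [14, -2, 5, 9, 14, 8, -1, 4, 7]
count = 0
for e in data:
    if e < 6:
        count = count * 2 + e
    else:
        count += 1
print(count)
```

e=14: not <6, count = 0+1 = 1
e=-2: <6, count = 1*2+(-2) = 0
e=5: <6, count = 0*2+5 = 5
e=9: not <6, count = 5+1 = 6
e=14: not <6, count = 6+1 = 7
e=8: not <6, count = 7+1 = 8
e=-1: <6, count = 8*2+(-1) = 15
e=4: <6, count = 15*2+4 = 34
e=7: not <6, count = 34+1 = 35

35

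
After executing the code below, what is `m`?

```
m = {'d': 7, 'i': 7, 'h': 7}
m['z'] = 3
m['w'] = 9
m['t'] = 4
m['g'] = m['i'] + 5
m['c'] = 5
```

m['z'] = 3 → {'d': 7, 'i': 7, 'h': 7, 'z': 3}
m['w'] = 9 → {'d': 7, 'i': 7, 'h': 7, 'z': 3, 'w': 9}
m['t'] = 4 → {'d': 7, 'i': 7, 'h': 7, 'z': 3, 'w': 9, 't': 4}
m['g'] = m['i']+5 = 12 → {'d': 7, 'i': 7, 'h': 7, 'z': 3, 'w': 9, 't': 4, 'g': 12}
m['c'] = 5 → {'d': 7, 'i': 7, 'h': 7, 'z': 3, 'w': 9, 't': 4, 'g': 12, 'c': 5}

{'d': 7, 'i': 7, 'h': 7, 'z': 3, 'w': 9, 't': 4, 'g': 12, 'c': 5}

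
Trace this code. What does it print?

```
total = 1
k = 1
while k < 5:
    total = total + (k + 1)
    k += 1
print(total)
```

15

k=1: total = 1+2 = 3
k=2: total = 3+3 = 6
k=3: total = 6+4 = 10
k=4: total = 10+5 = 15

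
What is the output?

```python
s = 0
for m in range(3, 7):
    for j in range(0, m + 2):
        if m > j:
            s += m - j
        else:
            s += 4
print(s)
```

84

m=3,j=0: 3>0, s = 0+3 = 3
m=3,j=1: 3>1, s = 3+2 = 5
m=3,j=2: 3>2, s = 5+1 = 6
m=3,j=3: not 3>3, s = 6+4 = 10
m=3,j=4: not 3>4, s = 10+4 = 14
m=4,j=0: 4>0, s = 14+4 = 18
m=4,j=1: 4>1, s = 18+3 = 21
m=4,j=2: 4>2, s = 21+2 = 23
m=4,j=3: 4>3, s = 23+1 = 24
m=4,j=4: not 4>4, s = 24+4 = 28
m=4,j=5: not 4>5, s = 28+4 = 32
m=5,j=0: 5>0, s = 32+5 = 37
m=5,j=1: 5>1, s = 37+4 = 41
m=5,j=2: 5>2, s = 41+3 = 44
m=5,j=3: 5>3, s = 44+2 = 46
m=5,j=4: 5>4, s = 46+1 = 47
m=5,j=5: not 5>5, s = 47+4 = 51
m=5,j=6: not 5>6, s = 51+4 = 55
m=6,j=0: 6>0, s = 55+6 = 61
m=6,j=1: 6>1, s = 61+5 = 66
m=6,j=2: 6>2, s = 66+4 = 70
m=6,j=3: 6>3, s = 70+3 = 73
m=6,j=4: 6>4, s = 73+2 = 75
m=6,j=5: 6>5, s = 75+1 = 76
m=6,j=6: not 6>6, s = 76+4 = 80
m=6,j=7: not 6>7, s = 80+4 = 84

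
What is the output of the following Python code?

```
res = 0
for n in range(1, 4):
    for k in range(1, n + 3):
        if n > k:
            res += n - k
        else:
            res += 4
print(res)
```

40

n=1,k=1: not 1>1, res = 0+4 = 4
n=1,k=2: not 1>2, res = 4+4 = 8
n=1,k=3: not 1>3, res = 8+4 = 12
n=2,k=1: 2>1, res = 12+1 = 13
n=2,k=2: not 2>2, res = 13+4 = 17
n=2,k=3: not 2>3, res = 17+4 = 21
n=2,k=4: not 2>4, res = 21+4 = 25
n=3,k=1: 3>1, res = 25+2 = 27
n=3,k=2: 3>2, res = 27+1 = 28
n=3,k=3: not 3>3, res = 28+4 = 32
n=3,k=4: not 3>4, res = 32+4 = 36
n=3,k=5: not 3>5, res = 36+4 = 40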